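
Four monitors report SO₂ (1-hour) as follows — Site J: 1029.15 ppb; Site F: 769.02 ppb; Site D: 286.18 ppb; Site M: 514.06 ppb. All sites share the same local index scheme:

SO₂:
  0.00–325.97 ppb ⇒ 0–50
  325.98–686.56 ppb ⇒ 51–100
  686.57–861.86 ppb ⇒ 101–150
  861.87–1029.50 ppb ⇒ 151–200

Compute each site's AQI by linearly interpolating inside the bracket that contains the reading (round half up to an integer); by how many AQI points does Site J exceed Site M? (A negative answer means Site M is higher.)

Site J: row 861.87–1029.50 (AQI 151–200). (200−151)·(1029.15−861.87)/(1029.50−861.87) + 151 = 49·167.28/167.63 + 151 ≈ 199.90 → 200.
Site F: 769.02 lies in 686.57–861.86, so I_lo=101, I_hi=150, C_lo=686.57, C_hi=861.86.
(150−101)/(861.86−686.57) × (769.02−686.57) + 101 = 49/175.29 × 82.45 + 101 ≈ 124.05 → 124.
Site D: 286.18 ∈ [0.00, 325.97] ↔ index [0, 50].
0 + (286.18−0.00)·(50−0)/(325.97−0.00) = 0 + 286.18·50/325.97 ≈ 43.90, so AQI = 44.
Site M: 514.06 lies in 325.98–686.56, so I_lo=51, I_hi=100, C_lo=325.98, C_hi=686.56.
(100−51)/(686.56−325.98) × (514.06−325.98) + 51 = 49/360.58 × 188.08 + 51 ≈ 76.56 → 77.
AQIs: Site J=200, Site F=124, Site D=44, Site M=77. Site J (200) − Site M (77) = 123.

123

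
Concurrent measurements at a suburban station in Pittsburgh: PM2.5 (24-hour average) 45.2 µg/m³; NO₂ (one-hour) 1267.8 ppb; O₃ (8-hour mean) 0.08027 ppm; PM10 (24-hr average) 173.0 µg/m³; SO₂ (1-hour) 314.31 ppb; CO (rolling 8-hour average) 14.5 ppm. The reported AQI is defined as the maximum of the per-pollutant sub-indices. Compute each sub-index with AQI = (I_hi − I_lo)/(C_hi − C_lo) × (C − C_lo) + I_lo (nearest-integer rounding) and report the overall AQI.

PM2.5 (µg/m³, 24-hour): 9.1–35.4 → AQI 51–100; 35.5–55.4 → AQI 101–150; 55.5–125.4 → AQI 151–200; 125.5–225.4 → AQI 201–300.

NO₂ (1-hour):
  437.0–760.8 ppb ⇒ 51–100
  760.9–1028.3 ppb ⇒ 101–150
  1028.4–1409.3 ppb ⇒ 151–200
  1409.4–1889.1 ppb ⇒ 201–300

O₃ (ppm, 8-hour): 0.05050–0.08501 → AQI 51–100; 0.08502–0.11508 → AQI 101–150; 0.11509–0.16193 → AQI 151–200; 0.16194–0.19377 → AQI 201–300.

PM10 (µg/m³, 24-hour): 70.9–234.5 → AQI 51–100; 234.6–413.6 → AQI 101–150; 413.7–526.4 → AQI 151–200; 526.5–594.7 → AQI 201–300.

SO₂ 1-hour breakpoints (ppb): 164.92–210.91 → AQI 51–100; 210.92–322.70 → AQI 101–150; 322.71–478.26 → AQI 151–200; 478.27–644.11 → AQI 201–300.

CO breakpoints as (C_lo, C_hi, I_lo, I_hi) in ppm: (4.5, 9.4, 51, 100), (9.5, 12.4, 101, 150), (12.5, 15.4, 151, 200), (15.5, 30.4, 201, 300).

185

PM2.5: 45.2 ∈ [35.5, 55.4] ↔ index [101, 150].
101 + (45.2−35.5)·(150−101)/(55.4−35.5) = 101 + 9.7·49/19.9 ≈ 124.88, so AQI = 125.
NO₂ 1267.8: bracket 1028.4–1409.3 → index 151–200; slope 49/380.9, offset 239.4.
AQI = 151 + 49/380.9·239.4 ≈ 181.80 ⇒ 182.
O₃ 0.08027: bracket 0.05050–0.08501 → index 51–100; slope 49/0.03451, offset 0.02977.
AQI = 51 + 49/0.03451·0.02977 ≈ 93.27 ⇒ 93.
PM10: 173.0 lies in 70.9–234.5, so I_lo=51, I_hi=100, C_lo=70.9, C_hi=234.5.
(100−51)/(234.5−70.9) × (173.0−70.9) + 51 = 49/163.6 × 102.1 + 51 ≈ 81.58 → 82.
SO₂: 314.31 lies in 210.92–322.70, so I_lo=101, I_hi=150, C_lo=210.92, C_hi=322.70.
(150−101)/(322.70−210.92) × (314.31−210.92) + 101 = 49/111.78 × 103.39 + 101 ≈ 146.32 → 146.
CO: 14.5 ∈ [12.5, 15.4] ↔ index [151, 200].
151 + (14.5−12.5)·(200−151)/(15.4−12.5) = 151 + 2.0·49/2.9 ≈ 184.79, so AQI = 185.
Sub-indices: PM2.5→125, NO₂→182, O₃→93, PM10→82, SO₂→146, CO→185. Overall AQI = max = 185; dominant pollutant is CO.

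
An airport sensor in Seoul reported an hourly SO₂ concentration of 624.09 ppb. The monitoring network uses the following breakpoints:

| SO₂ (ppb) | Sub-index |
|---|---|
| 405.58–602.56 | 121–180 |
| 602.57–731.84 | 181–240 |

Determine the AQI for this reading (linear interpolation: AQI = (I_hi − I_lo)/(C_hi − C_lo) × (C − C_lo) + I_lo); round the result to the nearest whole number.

191

SO₂: 624.09 lies in 602.57–731.84, so I_lo=181, I_hi=240, C_lo=602.57, C_hi=731.84.
(240−181)/(731.84−602.57) × (624.09−602.57) + 181 = 59/129.27 × 21.52 + 181 ≈ 190.82 → 191.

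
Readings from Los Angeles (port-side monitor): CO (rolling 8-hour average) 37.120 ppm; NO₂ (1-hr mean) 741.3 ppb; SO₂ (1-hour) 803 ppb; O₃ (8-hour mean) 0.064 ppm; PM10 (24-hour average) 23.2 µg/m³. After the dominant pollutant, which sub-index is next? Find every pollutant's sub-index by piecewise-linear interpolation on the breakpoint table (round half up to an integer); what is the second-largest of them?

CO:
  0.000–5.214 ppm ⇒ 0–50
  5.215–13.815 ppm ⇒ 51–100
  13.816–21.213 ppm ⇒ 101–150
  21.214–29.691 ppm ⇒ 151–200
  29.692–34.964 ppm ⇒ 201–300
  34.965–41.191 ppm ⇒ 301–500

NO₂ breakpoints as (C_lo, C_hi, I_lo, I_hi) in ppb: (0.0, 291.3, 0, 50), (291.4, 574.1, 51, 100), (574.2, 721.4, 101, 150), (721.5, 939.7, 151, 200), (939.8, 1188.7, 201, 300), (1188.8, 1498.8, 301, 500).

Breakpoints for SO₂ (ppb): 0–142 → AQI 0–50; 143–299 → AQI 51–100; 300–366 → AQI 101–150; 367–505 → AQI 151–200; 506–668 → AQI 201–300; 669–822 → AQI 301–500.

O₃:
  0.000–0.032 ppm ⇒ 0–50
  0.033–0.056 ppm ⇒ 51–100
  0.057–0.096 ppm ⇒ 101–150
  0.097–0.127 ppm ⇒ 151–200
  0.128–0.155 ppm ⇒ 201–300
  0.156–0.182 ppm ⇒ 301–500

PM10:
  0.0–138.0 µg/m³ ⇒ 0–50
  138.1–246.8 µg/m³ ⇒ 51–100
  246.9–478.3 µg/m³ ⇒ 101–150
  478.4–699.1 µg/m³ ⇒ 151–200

370

CO 37.120: bracket 34.965–41.191 → index 301–500; slope 199/6.226, offset 2.155.
AQI = 301 + 199/6.226·2.155 ≈ 369.88 ⇒ 370.
NO₂: 741.3 ∈ [721.5, 939.7] ↔ index [151, 200].
151 + (741.3−721.5)·(200−151)/(939.7−721.5) = 151 + 19.8·49/218.2 ≈ 155.45, so AQI = 155.
SO₂: 803 ∈ [669, 822] ↔ index [301, 500].
301 + (803−669)·(500−301)/(822−669) = 301 + 134·199/153 ≈ 475.29, so AQI = 475.
O₃: row 0.057–0.096 (AQI 101–150). (150−101)·(0.064−0.057)/(0.096−0.057) + 101 = 49·0.007/0.039 + 101 ≈ 109.79 → 110.
PM10: row 0.0–138.0 (AQI 0–50). (50−0)·(23.2−0.0)/(138.0−0.0) + 0 = 50·23.2/138.0 + 0 ≈ 8.41 → 8.
Sub-indices: CO→370, NO₂→155, SO₂→475, O₃→110, PM10→8. Ranked high→low: 475, 370, 155, 110, 8. Second-highest sub-index = 370.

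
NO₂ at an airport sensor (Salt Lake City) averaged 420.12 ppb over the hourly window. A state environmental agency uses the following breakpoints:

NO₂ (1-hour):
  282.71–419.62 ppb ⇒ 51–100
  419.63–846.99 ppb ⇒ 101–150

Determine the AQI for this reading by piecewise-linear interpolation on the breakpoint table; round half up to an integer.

101

NO₂: 420.12 lies in 419.63–846.99, so I_lo=101, I_hi=150, C_lo=419.63, C_hi=846.99.
(150−101)/(846.99−419.63) × (420.12−419.63) + 101 = 49/427.36 × 0.49 + 101 ≈ 101.06 → 101.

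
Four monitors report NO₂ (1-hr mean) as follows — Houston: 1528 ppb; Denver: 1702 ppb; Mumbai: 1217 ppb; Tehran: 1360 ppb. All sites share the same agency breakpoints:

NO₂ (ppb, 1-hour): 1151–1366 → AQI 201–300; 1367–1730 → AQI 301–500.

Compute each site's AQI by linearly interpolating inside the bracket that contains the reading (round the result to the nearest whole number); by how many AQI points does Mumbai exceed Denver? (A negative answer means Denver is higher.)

Houston: 1528 ∈ [1367, 1730] ↔ index [301, 500].
301 + (1528−1367)·(500−301)/(1730−1367) = 301 + 161·199/363 ≈ 389.26, so AQI = 389.
Denver 1702: bracket 1367–1730 → index 301–500; slope 199/363, offset 335.
AQI = 301 + 199/363·335 ≈ 484.65 ⇒ 485.
Mumbai: 1217 lies in 1151–1366, so I_lo=201, I_hi=300, C_lo=1151, C_hi=1366.
(300−201)/(1366−1151) × (1217−1151) + 201 = 99/215 × 66 + 201 ≈ 231.39 → 231.
Tehran 1360: bracket 1151–1366 → index 201–300; slope 99/215, offset 209.
AQI = 201 + 99/215·209 ≈ 297.24 ⇒ 297.
AQIs: Houston=389, Denver=485, Mumbai=231, Tehran=297. Mumbai (231) − Denver (485) = -254.

-254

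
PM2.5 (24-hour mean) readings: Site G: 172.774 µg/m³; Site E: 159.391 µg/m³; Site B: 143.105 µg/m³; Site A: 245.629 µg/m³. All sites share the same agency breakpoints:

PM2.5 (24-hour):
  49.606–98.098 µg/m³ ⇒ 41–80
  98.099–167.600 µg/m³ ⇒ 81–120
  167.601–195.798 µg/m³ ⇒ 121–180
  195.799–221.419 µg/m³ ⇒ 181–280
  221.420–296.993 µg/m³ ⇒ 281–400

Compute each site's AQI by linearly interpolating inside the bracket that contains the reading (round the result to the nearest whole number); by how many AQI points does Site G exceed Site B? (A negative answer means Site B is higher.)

Site G: 172.774 lies in 167.601–195.798, so I_lo=121, I_hi=180, C_lo=167.601, C_hi=195.798.
(180−121)/(195.798−167.601) × (172.774−167.601) + 121 = 59/28.197 × 5.173 + 121 ≈ 131.82 → 132.
Site E: 159.391 lies in 98.099–167.600, so I_lo=81, I_hi=120, C_lo=98.099, C_hi=167.600.
(120−81)/(167.600−98.099) × (159.391−98.099) + 81 = 39/69.501 × 61.292 + 81 ≈ 115.39 → 115.
Site B: row 98.099–167.600 (AQI 81–120). (120−81)·(143.105−98.099)/(167.600−98.099) + 81 = 39·45.006/69.501 + 81 ≈ 106.25 → 106.
Site A: 245.629 lies in 221.420–296.993, so I_lo=281, I_hi=400, C_lo=221.420, C_hi=296.993.
(400−281)/(296.993−221.420) × (245.629−221.420) + 281 = 119/75.573 × 24.209 + 281 ≈ 319.12 → 319.
AQIs: Site G=132, Site E=115, Site B=106, Site A=319. Site G (132) − Site B (106) = 26.

26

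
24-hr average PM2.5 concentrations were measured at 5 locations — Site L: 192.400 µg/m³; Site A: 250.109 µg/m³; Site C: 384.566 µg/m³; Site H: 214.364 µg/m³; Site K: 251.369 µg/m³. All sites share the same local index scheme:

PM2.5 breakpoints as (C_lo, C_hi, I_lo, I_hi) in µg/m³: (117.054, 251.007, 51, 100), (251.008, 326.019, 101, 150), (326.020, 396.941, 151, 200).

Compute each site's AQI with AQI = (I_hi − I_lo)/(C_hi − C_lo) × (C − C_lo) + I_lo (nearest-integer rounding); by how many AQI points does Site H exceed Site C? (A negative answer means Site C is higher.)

-104

Site L: row 117.054–251.007 (AQI 51–100). (100−51)·(192.400−117.054)/(251.007−117.054) + 51 = 49·75.346/133.953 + 51 ≈ 78.56 → 79.
Site A: 250.109 lies in 117.054–251.007, so I_lo=51, I_hi=100, C_lo=117.054, C_hi=251.007.
(100−51)/(251.007−117.054) × (250.109−117.054) + 51 = 49/133.953 × 133.055 + 51 ≈ 99.67 → 100.
Site C: row 326.020–396.941 (AQI 151–200). (200−151)·(384.566−326.020)/(396.941−326.020) + 151 = 49·58.546/70.921 + 151 ≈ 191.45 → 191.
Site H: 214.364 lies in 117.054–251.007, so I_lo=51, I_hi=100, C_lo=117.054, C_hi=251.007.
(100−51)/(251.007−117.054) × (214.364−117.054) + 51 = 49/133.953 × 97.310 + 51 ≈ 86.60 → 87.
Site K: 251.369 ∈ [251.008, 326.019] ↔ index [101, 150].
101 + (251.369−251.008)·(150−101)/(326.019−251.008) = 101 + 0.361·49/75.011 ≈ 101.24, so AQI = 101.
AQIs: Site L=79, Site A=100, Site C=191, Site H=87, Site K=101. Site H (87) − Site C (191) = -104.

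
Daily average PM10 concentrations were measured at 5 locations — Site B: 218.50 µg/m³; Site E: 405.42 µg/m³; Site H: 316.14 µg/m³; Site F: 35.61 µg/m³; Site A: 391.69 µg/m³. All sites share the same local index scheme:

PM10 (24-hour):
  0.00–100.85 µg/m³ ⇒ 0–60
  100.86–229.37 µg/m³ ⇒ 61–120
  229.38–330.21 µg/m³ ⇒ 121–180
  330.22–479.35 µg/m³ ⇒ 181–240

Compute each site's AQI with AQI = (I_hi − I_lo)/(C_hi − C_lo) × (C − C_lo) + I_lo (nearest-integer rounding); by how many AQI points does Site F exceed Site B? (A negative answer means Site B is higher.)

Site B: 218.50 lies in 100.86–229.37, so I_lo=61, I_hi=120, C_lo=100.86, C_hi=229.37.
(120−61)/(229.37−100.86) × (218.50−100.86) + 61 = 59/128.51 × 117.64 + 61 ≈ 115.01 → 115.
Site E: 405.42 lies in 330.22–479.35, so I_lo=181, I_hi=240, C_lo=330.22, C_hi=479.35.
(240−181)/(479.35−330.22) × (405.42−330.22) + 181 = 59/149.13 × 75.20 + 181 ≈ 210.75 → 211.
Site H 316.14: bracket 229.38–330.21 → index 121–180; slope 59/100.83, offset 86.76.
AQI = 121 + 59/100.83·86.76 ≈ 171.77 ⇒ 172.
Site F: row 0.00–100.85 (AQI 0–60). (60−0)·(35.61−0.00)/(100.85−0.00) + 0 = 60·35.61/100.85 + 0 ≈ 21.19 → 21.
Site A: 391.69 ∈ [330.22, 479.35] ↔ index [181, 240].
181 + (391.69−330.22)·(240−181)/(479.35−330.22) = 181 + 61.47·59/149.13 ≈ 205.32, so AQI = 205.
AQIs: Site B=115, Site E=211, Site H=172, Site F=21, Site A=205. Site F (21) − Site B (115) = -94.

-94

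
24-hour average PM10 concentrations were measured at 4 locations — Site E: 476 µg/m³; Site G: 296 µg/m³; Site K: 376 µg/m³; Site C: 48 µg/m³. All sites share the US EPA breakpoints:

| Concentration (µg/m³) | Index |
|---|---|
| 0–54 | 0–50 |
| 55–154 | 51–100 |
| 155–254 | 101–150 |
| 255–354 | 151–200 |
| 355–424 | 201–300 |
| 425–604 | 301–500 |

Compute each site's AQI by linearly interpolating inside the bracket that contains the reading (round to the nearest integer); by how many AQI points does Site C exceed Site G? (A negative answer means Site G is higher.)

-127

Site E: 476 lies in 425–604, so I_lo=301, I_hi=500, C_lo=425, C_hi=604.
(500−301)/(604−425) × (476−425) + 301 = 199/179 × 51 + 301 ≈ 357.70 → 358.
Site G 296: bracket 255–354 → index 151–200; slope 49/99, offset 41.
AQI = 151 + 49/99·41 ≈ 171.29 ⇒ 171.
Site K: 376 lies in 355–424, so I_lo=201, I_hi=300, C_lo=355, C_hi=424.
(300−201)/(424−355) × (376−355) + 201 = 99/69 × 21 + 201 ≈ 231.13 → 231.
Site C 48: bracket 0–54 → index 0–50; slope 50/54, offset 48.
AQI = 0 + 50/54·48 ≈ 44.44 ⇒ 44.
AQIs: Site E=358, Site G=171, Site K=231, Site C=44. Site C (44) − Site G (171) = -127.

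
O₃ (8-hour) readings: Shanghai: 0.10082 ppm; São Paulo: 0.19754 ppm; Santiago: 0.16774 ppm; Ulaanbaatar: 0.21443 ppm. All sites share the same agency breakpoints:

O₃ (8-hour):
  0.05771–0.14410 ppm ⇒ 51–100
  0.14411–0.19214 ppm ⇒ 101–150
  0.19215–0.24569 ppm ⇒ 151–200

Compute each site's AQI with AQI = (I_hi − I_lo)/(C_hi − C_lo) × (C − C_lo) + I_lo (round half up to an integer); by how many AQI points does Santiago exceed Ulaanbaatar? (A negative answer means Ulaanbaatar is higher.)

-46

Shanghai: row 0.05771–0.14410 (AQI 51–100). (100−51)·(0.10082−0.05771)/(0.14410−0.05771) + 51 = 49·0.04311/0.08639 + 51 ≈ 75.45 → 75.
São Paulo: row 0.19215–0.24569 (AQI 151–200). (200−151)·(0.19754−0.19215)/(0.24569−0.19215) + 151 = 49·0.00539/0.05354 + 151 ≈ 155.93 → 156.
Santiago: 0.16774 lies in 0.14411–0.19214, so I_lo=101, I_hi=150, C_lo=0.14411, C_hi=0.19214.
(150−101)/(0.19214−0.14411) × (0.16774−0.14411) + 101 = 49/0.04803 × 0.02363 + 101 ≈ 125.11 → 125.
Ulaanbaatar: 0.21443 ∈ [0.19215, 0.24569] ↔ index [151, 200].
151 + (0.21443−0.19215)·(200−151)/(0.24569−0.19215) = 151 + 0.02228·49/0.05354 ≈ 171.39, so AQI = 171.
AQIs: Shanghai=75, São Paulo=156, Santiago=125, Ulaanbaatar=171. Santiago (125) − Ulaanbaatar (171) = -46.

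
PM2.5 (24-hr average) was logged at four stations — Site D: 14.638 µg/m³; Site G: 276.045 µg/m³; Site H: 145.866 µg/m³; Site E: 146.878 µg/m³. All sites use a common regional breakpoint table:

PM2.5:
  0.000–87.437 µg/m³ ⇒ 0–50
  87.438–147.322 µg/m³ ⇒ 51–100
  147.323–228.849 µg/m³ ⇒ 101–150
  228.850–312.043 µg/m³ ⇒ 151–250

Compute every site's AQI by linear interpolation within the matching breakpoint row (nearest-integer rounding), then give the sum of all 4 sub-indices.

Site D 14.638: bracket 0.000–87.437 → index 0–50; slope 50/87.437, offset 14.638.
AQI = 0 + 50/87.437·14.638 ≈ 8.37 ⇒ 8.
Site G: 276.045 ∈ [228.850, 312.043] ↔ index [151, 250].
151 + (276.045−228.850)·(250−151)/(312.043−228.850) = 151 + 47.195·99/83.193 ≈ 207.16, so AQI = 207.
Site H: 145.866 lies in 87.438–147.322, so I_lo=51, I_hi=100, C_lo=87.438, C_hi=147.322.
(100−51)/(147.322−87.438) × (145.866−87.438) + 51 = 49/59.884 × 58.428 + 51 ≈ 98.81 → 99.
Site E: 146.878 ∈ [87.438, 147.322] ↔ index [51, 100].
51 + (146.878−87.438)·(100−51)/(147.322−87.438) = 51 + 59.440·49/59.884 ≈ 99.64, so AQI = 100.
AQIs: Site D=8, Site G=207, Site H=99, Site E=100. Sum = 8 + 207 + 99 + 100 = 414.

414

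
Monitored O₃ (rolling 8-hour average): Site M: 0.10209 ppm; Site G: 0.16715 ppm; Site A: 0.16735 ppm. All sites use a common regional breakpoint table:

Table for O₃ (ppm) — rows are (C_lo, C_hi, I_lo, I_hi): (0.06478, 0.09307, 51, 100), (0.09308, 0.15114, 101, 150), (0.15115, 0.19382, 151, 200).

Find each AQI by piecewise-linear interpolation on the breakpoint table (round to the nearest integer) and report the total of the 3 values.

448

Site M: row 0.09308–0.15114 (AQI 101–150). (150−101)·(0.10209−0.09308)/(0.15114−0.09308) + 101 = 49·0.00901/0.05806 + 101 ≈ 108.60 → 109.
Site G 0.16715: bracket 0.15115–0.19382 → index 151–200; slope 49/0.04267, offset 0.01600.
AQI = 151 + 49/0.04267·0.01600 ≈ 169.37 ⇒ 169.
Site A: 0.16735 lies in 0.15115–0.19382, so I_lo=151, I_hi=200, C_lo=0.15115, C_hi=0.19382.
(200−151)/(0.19382−0.15115) × (0.16735−0.15115) + 151 = 49/0.04267 × 0.01620 + 151 ≈ 169.60 → 170.
AQIs: Site M=109, Site G=169, Site A=170. Sum = 109 + 169 + 170 = 448.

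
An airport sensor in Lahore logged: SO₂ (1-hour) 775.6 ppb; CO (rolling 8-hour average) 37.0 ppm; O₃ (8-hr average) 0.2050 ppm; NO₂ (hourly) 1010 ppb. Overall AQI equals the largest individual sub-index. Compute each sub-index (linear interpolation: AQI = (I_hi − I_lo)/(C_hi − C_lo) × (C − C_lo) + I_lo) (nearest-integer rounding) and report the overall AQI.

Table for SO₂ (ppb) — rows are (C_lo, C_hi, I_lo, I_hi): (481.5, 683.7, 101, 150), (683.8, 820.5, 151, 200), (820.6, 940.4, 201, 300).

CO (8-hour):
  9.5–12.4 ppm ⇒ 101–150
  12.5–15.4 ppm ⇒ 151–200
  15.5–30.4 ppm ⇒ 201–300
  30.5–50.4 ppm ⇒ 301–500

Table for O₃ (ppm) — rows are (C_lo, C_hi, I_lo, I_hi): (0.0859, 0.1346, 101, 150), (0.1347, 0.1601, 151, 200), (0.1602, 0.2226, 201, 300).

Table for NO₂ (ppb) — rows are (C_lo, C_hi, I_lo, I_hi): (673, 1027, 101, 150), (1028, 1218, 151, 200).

366

SO₂: 775.6 lies in 683.8–820.5, so I_lo=151, I_hi=200, C_lo=683.8, C_hi=820.5.
(200−151)/(820.5−683.8) × (775.6−683.8) + 151 = 49/136.7 × 91.8 + 151 ≈ 183.91 → 184.
CO 37.0: bracket 30.5–50.4 → index 301–500; slope 199/19.9, offset 6.5.
AQI = 301 + 199/19.9·6.5 ≈ 366.00 ⇒ 366.
O₃: row 0.1602–0.2226 (AQI 201–300). (300−201)·(0.2050−0.1602)/(0.2226−0.1602) + 201 = 99·0.0448/0.0624 + 201 ≈ 272.08 → 272.
NO₂: 1010 lies in 673–1027, so I_lo=101, I_hi=150, C_lo=673, C_hi=1027.
(150−101)/(1027−673) × (1010−673) + 101 = 49/354 × 337 + 101 ≈ 147.65 → 148.
Sub-indices: SO₂→184, CO→366, O₃→272, NO₂→148. Overall AQI = max = 366; dominant pollutant is CO.
AQI 366: Hazardous.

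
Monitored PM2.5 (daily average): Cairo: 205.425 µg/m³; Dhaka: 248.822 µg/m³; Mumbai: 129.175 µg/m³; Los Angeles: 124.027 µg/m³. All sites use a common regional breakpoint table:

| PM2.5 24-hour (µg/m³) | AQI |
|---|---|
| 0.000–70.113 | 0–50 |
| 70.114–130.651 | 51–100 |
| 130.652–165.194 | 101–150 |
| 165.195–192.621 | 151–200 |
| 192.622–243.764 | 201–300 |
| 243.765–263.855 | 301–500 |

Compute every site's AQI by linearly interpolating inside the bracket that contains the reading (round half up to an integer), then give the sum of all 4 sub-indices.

Cairo: 205.425 ∈ [192.622, 243.764] ↔ index [201, 300].
201 + (205.425−192.622)·(300−201)/(243.764−192.622) = 201 + 12.803·99/51.142 ≈ 225.78, so AQI = 226.
Dhaka 248.822: bracket 243.765–263.855 → index 301–500; slope 199/20.090, offset 5.057.
AQI = 301 + 199/20.090·5.057 ≈ 351.09 ⇒ 351.
Mumbai 129.175: bracket 70.114–130.651 → index 51–100; slope 49/60.537, offset 59.061.
AQI = 51 + 49/60.537·59.061 ≈ 98.81 ⇒ 99.
Los Angeles: 124.027 lies in 70.114–130.651, so I_lo=51, I_hi=100, C_lo=70.114, C_hi=130.651.
(100−51)/(130.651−70.114) × (124.027−70.114) + 51 = 49/60.537 × 53.913 + 51 ≈ 94.64 → 95.
AQIs: Cairo=226, Dhaka=351, Mumbai=99, Los Angeles=95. Sum = 226 + 351 + 99 + 95 = 771.

771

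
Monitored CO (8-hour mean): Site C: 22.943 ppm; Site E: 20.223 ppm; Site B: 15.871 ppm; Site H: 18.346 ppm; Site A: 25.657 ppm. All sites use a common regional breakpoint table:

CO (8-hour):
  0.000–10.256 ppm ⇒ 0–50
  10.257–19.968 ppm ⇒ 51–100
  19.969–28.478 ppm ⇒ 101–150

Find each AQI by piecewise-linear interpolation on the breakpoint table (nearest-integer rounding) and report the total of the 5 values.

525

Site C: 22.943 lies in 19.969–28.478, so I_lo=101, I_hi=150, C_lo=19.969, C_hi=28.478.
(150−101)/(28.478−19.969) × (22.943−19.969) + 101 = 49/8.509 × 2.974 + 101 ≈ 118.13 → 118.
Site E: 20.223 lies in 19.969–28.478, so I_lo=101, I_hi=150, C_lo=19.969, C_hi=28.478.
(150−101)/(28.478−19.969) × (20.223−19.969) + 101 = 49/8.509 × 0.254 + 101 ≈ 102.46 → 102.
Site B: row 10.257–19.968 (AQI 51–100). (100−51)·(15.871−10.257)/(19.968−10.257) + 51 = 49·5.614/9.711 + 51 ≈ 79.33 → 79.
Site H: 18.346 ∈ [10.257, 19.968] ↔ index [51, 100].
51 + (18.346−10.257)·(100−51)/(19.968−10.257) = 51 + 8.089·49/9.711 ≈ 91.82, so AQI = 92.
Site A: row 19.969–28.478 (AQI 101–150). (150−101)·(25.657−19.969)/(28.478−19.969) + 101 = 49·5.688/8.509 + 101 ≈ 133.75 → 134.
AQIs: Site C=118, Site E=102, Site B=79, Site H=92, Site A=134. Sum = 118 + 102 + 79 + 92 + 134 = 525.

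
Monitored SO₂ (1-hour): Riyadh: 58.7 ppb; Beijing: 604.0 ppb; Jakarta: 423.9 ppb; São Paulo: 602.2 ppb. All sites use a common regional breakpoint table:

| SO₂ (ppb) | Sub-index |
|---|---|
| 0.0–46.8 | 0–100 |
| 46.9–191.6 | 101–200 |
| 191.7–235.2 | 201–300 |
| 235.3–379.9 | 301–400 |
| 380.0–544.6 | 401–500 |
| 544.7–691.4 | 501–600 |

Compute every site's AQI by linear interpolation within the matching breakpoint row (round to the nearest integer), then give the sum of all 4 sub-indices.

Riyadh: 58.7 ∈ [46.9, 191.6] ↔ index [101, 200].
101 + (58.7−46.9)·(200−101)/(191.6−46.9) = 101 + 11.8·99/144.7 ≈ 109.07, so AQI = 109.
Beijing: 604.0 lies in 544.7–691.4, so I_lo=501, I_hi=600, C_lo=544.7, C_hi=691.4.
(600−501)/(691.4−544.7) × (604.0−544.7) + 501 = 99/146.7 × 59.3 + 501 ≈ 541.02 → 541.
Jakarta: 423.9 ∈ [380.0, 544.6] ↔ index [401, 500].
401 + (423.9−380.0)·(500−401)/(544.6−380.0) = 401 + 43.9·99/164.6 ≈ 427.40, so AQI = 427.
São Paulo: 602.2 lies in 544.7–691.4, so I_lo=501, I_hi=600, C_lo=544.7, C_hi=691.4.
(600−501)/(691.4−544.7) × (602.2−544.7) + 501 = 99/146.7 × 57.5 + 501 ≈ 539.80 → 540.
AQIs: Riyadh=109, Beijing=541, Jakarta=427, São Paulo=540. Sum = 109 + 541 + 427 + 540 = 1617.

1617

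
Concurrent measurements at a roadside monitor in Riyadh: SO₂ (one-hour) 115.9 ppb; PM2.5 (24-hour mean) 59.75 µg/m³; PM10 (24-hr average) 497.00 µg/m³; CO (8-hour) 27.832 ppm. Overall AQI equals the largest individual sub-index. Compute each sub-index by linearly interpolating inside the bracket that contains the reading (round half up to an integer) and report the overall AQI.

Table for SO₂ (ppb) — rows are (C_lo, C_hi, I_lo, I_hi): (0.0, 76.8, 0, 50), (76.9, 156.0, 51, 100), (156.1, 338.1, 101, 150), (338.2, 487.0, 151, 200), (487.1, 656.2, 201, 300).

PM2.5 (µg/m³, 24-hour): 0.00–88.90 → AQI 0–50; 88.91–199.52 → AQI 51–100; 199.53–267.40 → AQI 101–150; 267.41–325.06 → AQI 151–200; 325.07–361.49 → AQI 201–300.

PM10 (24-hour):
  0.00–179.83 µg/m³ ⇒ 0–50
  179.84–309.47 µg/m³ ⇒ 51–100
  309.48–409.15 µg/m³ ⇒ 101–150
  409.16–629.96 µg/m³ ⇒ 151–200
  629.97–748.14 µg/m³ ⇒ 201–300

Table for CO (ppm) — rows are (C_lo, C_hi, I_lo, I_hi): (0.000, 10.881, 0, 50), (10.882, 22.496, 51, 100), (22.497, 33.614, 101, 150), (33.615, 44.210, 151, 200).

SO₂ 115.9: bracket 76.9–156.0 → index 51–100; slope 49/79.1, offset 39.0.
AQI = 51 + 49/79.1·39.0 ≈ 75.16 ⇒ 75.
PM2.5: row 0.00–88.90 (AQI 0–50). (50−0)·(59.75−0.00)/(88.90−0.00) + 0 = 50·59.75/88.90 + 0 ≈ 33.61 → 34.
PM10: 497.00 lies in 409.16–629.96, so I_lo=151, I_hi=200, C_lo=409.16, C_hi=629.96.
(200−151)/(629.96−409.16) × (497.00−409.16) + 151 = 49/220.80 × 87.84 + 151 ≈ 170.49 → 170.
CO: 27.832 ∈ [22.497, 33.614] ↔ index [101, 150].
101 + (27.832−22.497)·(150−101)/(33.614−22.497) = 101 + 5.335·49/11.117 ≈ 124.51, so AQI = 125.
Sub-indices: SO₂→75, PM2.5→34, PM10→170, CO→125. Overall AQI = max = 170; dominant pollutant is PM10.

170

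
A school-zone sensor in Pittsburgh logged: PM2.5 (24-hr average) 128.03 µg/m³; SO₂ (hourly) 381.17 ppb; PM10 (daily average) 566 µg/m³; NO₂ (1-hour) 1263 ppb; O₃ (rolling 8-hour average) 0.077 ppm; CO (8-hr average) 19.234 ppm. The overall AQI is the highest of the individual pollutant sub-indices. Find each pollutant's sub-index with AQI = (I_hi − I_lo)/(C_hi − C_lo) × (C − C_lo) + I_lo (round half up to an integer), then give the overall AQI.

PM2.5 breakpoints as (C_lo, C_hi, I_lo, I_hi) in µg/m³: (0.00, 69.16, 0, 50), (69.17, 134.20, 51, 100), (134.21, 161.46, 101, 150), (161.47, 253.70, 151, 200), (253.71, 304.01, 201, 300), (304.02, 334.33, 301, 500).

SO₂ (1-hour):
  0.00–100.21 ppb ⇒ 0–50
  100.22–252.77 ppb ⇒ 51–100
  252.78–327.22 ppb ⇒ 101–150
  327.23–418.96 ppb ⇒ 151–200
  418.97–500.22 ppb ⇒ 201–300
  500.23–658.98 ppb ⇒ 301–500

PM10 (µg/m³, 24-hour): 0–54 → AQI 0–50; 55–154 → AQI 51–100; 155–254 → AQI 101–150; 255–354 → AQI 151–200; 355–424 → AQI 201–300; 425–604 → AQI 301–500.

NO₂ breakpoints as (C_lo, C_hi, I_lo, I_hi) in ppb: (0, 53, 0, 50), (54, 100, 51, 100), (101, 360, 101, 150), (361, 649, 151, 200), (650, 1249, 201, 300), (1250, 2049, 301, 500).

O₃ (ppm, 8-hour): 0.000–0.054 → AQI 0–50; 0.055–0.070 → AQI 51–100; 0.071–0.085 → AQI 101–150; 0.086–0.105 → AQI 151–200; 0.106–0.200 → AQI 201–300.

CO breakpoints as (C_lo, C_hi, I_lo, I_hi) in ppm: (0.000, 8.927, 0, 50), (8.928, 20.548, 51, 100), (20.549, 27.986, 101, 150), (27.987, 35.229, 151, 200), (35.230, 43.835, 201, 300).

PM2.5 128.03: bracket 69.17–134.20 → index 51–100; slope 49/65.03, offset 58.86.
AQI = 51 + 49/65.03·58.86 ≈ 95.35 ⇒ 95.
SO₂: row 327.23–418.96 (AQI 151–200). (200−151)·(381.17−327.23)/(418.96−327.23) + 151 = 49·53.94/91.73 + 151 ≈ 179.81 → 180.
PM10: 566 ∈ [425, 604] ↔ index [301, 500].
301 + (566−425)·(500−301)/(604−425) = 301 + 141·199/179 ≈ 457.75, so AQI = 458.
NO₂: 1263 ∈ [1250, 2049] ↔ index [301, 500].
301 + (1263−1250)·(500−301)/(2049−1250) = 301 + 13·199/799 ≈ 304.24, so AQI = 304.
O₃: row 0.071–0.085 (AQI 101–150). (150−101)·(0.077−0.071)/(0.085−0.071) + 101 = 49·0.006/0.014 + 101 ≈ 122.00 → 122.
CO: 19.234 ∈ [8.928, 20.548] ↔ index [51, 100].
51 + (19.234−8.928)·(100−51)/(20.548−8.928) = 51 + 10.306·49/11.620 ≈ 94.46, so AQI = 94.
Sub-indices: PM2.5→95, SO₂→180, PM10→458, NO₂→304, O₃→122, CO→94. Overall AQI = max = 458; dominant pollutant is PM10.
AQI 458: Hazardous.

458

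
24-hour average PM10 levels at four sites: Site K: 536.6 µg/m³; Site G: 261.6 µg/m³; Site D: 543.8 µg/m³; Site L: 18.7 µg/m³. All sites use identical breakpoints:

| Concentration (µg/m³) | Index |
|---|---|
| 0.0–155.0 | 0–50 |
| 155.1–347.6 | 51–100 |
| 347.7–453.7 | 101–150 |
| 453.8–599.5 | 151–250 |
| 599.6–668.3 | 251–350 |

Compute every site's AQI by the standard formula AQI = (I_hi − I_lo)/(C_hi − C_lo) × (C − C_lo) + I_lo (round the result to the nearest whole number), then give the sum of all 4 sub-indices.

503

Site K: 536.6 ∈ [453.8, 599.5] ↔ index [151, 250].
151 + (536.6−453.8)·(250−151)/(599.5−453.8) = 151 + 82.8·99/145.7 ≈ 207.26, so AQI = 207.
Site G: 261.6 lies in 155.1–347.6, so I_lo=51, I_hi=100, C_lo=155.1, C_hi=347.6.
(100−51)/(347.6−155.1) × (261.6−155.1) + 51 = 49/192.5 × 106.5 + 51 ≈ 78.11 → 78.
Site D: 543.8 lies in 453.8–599.5, so I_lo=151, I_hi=250, C_lo=453.8, C_hi=599.5.
(250−151)/(599.5−453.8) × (543.8−453.8) + 151 = 99/145.7 × 90.0 + 151 ≈ 212.15 → 212.
Site L: row 0.0–155.0 (AQI 0–50). (50−0)·(18.7−0.0)/(155.0−0.0) + 0 = 50·18.7/155.0 + 0 ≈ 6.03 → 6.
AQIs: Site K=207, Site G=78, Site D=212, Site L=6. Sum = 207 + 78 + 212 + 6 = 503.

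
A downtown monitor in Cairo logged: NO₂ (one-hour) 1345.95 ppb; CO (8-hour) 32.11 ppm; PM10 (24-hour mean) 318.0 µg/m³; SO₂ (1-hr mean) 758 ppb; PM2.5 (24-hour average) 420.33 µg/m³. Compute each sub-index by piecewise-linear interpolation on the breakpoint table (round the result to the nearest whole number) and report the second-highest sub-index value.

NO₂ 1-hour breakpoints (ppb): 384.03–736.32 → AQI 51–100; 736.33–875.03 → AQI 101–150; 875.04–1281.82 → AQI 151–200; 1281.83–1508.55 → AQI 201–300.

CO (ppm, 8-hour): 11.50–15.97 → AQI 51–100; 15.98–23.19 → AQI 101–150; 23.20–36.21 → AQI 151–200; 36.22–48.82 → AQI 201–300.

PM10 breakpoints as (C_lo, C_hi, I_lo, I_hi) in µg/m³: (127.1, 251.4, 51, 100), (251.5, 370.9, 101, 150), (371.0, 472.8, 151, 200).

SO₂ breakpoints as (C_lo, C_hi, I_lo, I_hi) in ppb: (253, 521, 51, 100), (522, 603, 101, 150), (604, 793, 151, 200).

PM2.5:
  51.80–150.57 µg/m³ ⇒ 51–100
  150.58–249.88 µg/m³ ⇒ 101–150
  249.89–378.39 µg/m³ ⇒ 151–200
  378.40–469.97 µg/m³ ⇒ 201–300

NO₂: 1345.95 lies in 1281.83–1508.55, so I_lo=201, I_hi=300, C_lo=1281.83, C_hi=1508.55.
(300−201)/(1508.55−1281.83) × (1345.95−1281.83) + 201 = 99/226.72 × 64.12 + 201 ≈ 229.00 → 229.
CO 32.11: bracket 23.20–36.21 → index 151–200; slope 49/13.01, offset 8.91.
AQI = 151 + 49/13.01·8.91 ≈ 184.56 ⇒ 185.
PM10: 318.0 ∈ [251.5, 370.9] ↔ index [101, 150].
101 + (318.0−251.5)·(150−101)/(370.9−251.5) = 101 + 66.5·49/119.4 ≈ 128.29, so AQI = 128.
SO₂ 758: bracket 604–793 → index 151–200; slope 49/189, offset 154.
AQI = 151 + 49/189·154 ≈ 190.93 ⇒ 191.
PM2.5: 420.33 lies in 378.40–469.97, so I_lo=201, I_hi=300, C_lo=378.40, C_hi=469.97.
(300−201)/(469.97−378.40) × (420.33−378.40) + 201 = 99/91.57 × 41.93 + 201 ≈ 246.33 → 246.
Sub-indices: NO₂→229, CO→185, PM10→128, SO₂→191, PM2.5→246. Ranked high→low: 246, 229, 191, 185, 128. Second-highest sub-index = 229.

229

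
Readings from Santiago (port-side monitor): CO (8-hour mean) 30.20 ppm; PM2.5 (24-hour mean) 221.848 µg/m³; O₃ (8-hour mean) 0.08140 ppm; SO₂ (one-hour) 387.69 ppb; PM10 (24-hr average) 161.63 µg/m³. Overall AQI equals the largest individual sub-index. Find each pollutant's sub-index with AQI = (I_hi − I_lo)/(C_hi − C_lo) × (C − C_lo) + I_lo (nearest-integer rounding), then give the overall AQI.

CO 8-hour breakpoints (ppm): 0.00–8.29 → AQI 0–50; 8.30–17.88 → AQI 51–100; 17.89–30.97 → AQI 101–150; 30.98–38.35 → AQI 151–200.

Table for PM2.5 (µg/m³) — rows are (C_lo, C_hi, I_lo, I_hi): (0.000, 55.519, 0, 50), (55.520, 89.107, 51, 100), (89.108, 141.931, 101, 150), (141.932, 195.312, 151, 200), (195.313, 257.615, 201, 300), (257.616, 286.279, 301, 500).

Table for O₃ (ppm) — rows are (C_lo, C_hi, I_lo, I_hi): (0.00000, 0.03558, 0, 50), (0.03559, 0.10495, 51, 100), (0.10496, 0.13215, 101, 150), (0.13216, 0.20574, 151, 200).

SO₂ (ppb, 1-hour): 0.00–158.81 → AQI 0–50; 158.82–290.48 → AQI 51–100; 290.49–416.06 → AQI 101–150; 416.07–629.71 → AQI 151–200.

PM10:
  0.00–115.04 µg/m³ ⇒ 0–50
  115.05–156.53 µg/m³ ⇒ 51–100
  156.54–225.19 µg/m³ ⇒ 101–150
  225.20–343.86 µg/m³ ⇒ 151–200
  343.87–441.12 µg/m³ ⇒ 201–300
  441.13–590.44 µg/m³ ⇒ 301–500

243

CO 30.20: bracket 17.89–30.97 → index 101–150; slope 49/13.08, offset 12.31.
AQI = 101 + 49/13.08·12.31 ≈ 147.12 ⇒ 147.
PM2.5 221.848: bracket 195.313–257.615 → index 201–300; slope 99/62.302, offset 26.535.
AQI = 201 + 99/62.302·26.535 ≈ 243.17 ⇒ 243.
O₃ 0.08140: bracket 0.03559–0.10495 → index 51–100; slope 49/0.06936, offset 0.04581.
AQI = 51 + 49/0.06936·0.04581 ≈ 83.36 ⇒ 83.
SO₂: 387.69 lies in 290.49–416.06, so I_lo=101, I_hi=150, C_lo=290.49, C_hi=416.06.
(150−101)/(416.06−290.49) × (387.69−290.49) + 101 = 49/125.57 × 97.20 + 101 ≈ 138.93 → 139.
PM10: 161.63 lies in 156.54–225.19, so I_lo=101, I_hi=150, C_lo=156.54, C_hi=225.19.
(150−101)/(225.19−156.54) × (161.63−156.54) + 101 = 49/68.65 × 5.09 + 101 ≈ 104.63 → 105.
Sub-indices: CO→147, PM2.5→243, O₃→83, SO₂→139, PM10→105. Overall AQI = max = 243; dominant pollutant is PM2.5.
AQI 243: Very Unhealthy.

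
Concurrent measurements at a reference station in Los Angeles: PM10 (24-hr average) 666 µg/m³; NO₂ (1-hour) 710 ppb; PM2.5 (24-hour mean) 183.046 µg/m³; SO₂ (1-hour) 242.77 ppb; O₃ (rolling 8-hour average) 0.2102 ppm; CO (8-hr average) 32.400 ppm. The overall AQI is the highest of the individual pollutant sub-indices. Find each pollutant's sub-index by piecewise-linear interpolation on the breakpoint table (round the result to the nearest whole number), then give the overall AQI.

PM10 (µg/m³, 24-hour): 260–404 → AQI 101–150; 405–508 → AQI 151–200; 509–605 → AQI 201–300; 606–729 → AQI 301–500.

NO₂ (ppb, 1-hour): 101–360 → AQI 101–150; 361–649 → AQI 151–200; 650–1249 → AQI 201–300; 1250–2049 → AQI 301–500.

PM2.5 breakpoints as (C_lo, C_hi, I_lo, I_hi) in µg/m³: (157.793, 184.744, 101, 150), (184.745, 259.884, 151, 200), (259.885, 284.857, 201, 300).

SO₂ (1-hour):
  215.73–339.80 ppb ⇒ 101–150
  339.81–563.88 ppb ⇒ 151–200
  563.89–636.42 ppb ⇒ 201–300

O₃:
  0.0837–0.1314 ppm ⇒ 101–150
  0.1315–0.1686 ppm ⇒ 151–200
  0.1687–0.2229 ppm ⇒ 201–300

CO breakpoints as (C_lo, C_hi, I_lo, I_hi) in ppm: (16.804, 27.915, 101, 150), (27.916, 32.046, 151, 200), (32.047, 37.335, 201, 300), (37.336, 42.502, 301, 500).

398

PM10: 666 ∈ [606, 729] ↔ index [301, 500].
301 + (666−606)·(500−301)/(729−606) = 301 + 60·199/123 ≈ 398.07, so AQI = 398.
NO₂: 710 lies in 650–1249, so I_lo=201, I_hi=300, C_lo=650, C_hi=1249.
(300−201)/(1249−650) × (710−650) + 201 = 99/599 × 60 + 201 ≈ 210.92 → 211.
PM2.5: row 157.793–184.744 (AQI 101–150). (150−101)·(183.046−157.793)/(184.744−157.793) + 101 = 49·25.253/26.951 + 101 ≈ 146.91 → 147.
SO₂: 242.77 lies in 215.73–339.80, so I_lo=101, I_hi=150, C_lo=215.73, C_hi=339.80.
(150−101)/(339.80−215.73) × (242.77−215.73) + 101 = 49/124.07 × 27.04 + 101 ≈ 111.68 → 112.
O₃: 0.2102 ∈ [0.1687, 0.2229] ↔ index [201, 300].
201 + (0.2102−0.1687)·(300−201)/(0.2229−0.1687) = 201 + 0.0415·99/0.0542 ≈ 276.80, so AQI = 277.
CO: 32.400 lies in 32.047–37.335, so I_lo=201, I_hi=300, C_lo=32.047, C_hi=37.335.
(300−201)/(37.335−32.047) × (32.400−32.047) + 201 = 99/5.288 × 0.353 + 201 ≈ 207.61 → 208.
Sub-indices: PM10→398, NO₂→211, PM2.5→147, SO₂→112, O₃→277, CO→208. Overall AQI = max = 398; dominant pollutant is PM10.
AQI 398: Hazardous.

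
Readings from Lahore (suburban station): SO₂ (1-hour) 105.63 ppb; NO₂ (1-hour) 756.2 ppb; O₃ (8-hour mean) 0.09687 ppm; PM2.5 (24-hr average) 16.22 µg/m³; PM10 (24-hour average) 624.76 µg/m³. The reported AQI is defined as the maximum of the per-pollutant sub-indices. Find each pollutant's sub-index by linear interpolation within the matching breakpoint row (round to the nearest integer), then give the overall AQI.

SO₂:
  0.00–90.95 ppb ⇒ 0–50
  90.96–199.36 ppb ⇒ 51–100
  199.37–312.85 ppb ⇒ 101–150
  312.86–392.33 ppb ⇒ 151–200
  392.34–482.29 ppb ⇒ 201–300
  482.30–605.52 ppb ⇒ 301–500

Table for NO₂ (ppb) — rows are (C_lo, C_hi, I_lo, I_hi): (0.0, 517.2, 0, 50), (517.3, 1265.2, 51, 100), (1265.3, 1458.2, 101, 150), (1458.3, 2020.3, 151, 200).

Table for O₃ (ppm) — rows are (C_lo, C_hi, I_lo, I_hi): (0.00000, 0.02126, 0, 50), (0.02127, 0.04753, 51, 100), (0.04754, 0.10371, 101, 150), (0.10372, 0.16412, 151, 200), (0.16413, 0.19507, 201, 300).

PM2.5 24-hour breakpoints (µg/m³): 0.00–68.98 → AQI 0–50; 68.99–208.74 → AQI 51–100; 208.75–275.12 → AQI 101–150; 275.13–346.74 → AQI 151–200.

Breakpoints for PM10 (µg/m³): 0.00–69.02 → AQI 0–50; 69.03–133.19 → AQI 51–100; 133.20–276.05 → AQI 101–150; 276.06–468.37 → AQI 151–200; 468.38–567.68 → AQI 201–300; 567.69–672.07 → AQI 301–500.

SO₂: row 90.96–199.36 (AQI 51–100). (100−51)·(105.63−90.96)/(199.36−90.96) + 51 = 49·14.67/108.40 + 51 ≈ 57.63 → 58.
NO₂ 756.2: bracket 517.3–1265.2 → index 51–100; slope 49/747.9, offset 238.9.
AQI = 51 + 49/747.9·238.9 ≈ 66.65 ⇒ 67.
O₃ 0.09687: bracket 0.04754–0.10371 → index 101–150; slope 49/0.05617, offset 0.04933.
AQI = 101 + 49/0.05617·0.04933 ≈ 144.03 ⇒ 144.
PM2.5: 16.22 ∈ [0.00, 68.98] ↔ index [0, 50].
0 + (16.22−0.00)·(50−0)/(68.98−0.00) = 0 + 16.22·50/68.98 ≈ 11.76, so AQI = 12.
PM10: 624.76 ∈ [567.69, 672.07] ↔ index [301, 500].
301 + (624.76−567.69)·(500−301)/(672.07−567.69) = 301 + 57.07·199/104.38 ≈ 409.80, so AQI = 410.
Sub-indices: SO₂→58, NO₂→67, O₃→144, PM2.5→12, PM10→410. Overall AQI = max = 410; dominant pollutant is PM10.
AQI 410: Hazardous.

410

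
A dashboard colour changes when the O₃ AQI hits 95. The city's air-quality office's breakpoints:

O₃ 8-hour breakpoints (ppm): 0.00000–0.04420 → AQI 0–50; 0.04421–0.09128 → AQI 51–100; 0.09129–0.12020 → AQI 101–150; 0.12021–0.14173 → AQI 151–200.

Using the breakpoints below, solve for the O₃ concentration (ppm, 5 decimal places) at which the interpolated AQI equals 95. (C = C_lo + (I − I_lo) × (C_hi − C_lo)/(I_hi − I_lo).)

AQI 95 lies in the 51–100 band, which corresponds to 0.04421–0.09128 ppm.
C = 0.04421 + (95−51)×(0.09128−0.04421)/(100−51) = 0.04421 + 44×0.04707/49 ≈ 0.0864769 ppm → 0.08648 ppm to 5 dp.

0.08648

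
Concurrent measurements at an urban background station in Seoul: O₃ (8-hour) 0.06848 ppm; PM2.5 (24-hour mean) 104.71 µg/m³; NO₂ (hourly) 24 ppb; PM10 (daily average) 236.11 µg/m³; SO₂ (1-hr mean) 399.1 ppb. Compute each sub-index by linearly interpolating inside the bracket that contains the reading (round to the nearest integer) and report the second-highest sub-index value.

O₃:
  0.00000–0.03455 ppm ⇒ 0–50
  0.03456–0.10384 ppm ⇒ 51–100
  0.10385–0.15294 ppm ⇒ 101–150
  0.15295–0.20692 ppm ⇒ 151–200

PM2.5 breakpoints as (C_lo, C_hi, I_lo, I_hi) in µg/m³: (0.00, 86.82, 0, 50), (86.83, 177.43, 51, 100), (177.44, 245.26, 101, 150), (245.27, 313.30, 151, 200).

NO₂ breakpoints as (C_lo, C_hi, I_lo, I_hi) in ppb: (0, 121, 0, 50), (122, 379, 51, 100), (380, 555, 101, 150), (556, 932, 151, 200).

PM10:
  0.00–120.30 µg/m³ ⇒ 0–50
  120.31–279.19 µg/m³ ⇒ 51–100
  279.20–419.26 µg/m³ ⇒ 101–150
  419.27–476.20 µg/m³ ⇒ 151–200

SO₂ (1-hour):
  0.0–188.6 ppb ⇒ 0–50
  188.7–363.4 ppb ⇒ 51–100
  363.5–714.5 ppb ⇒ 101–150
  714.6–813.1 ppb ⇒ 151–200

87

O₃: row 0.03456–0.10384 (AQI 51–100). (100−51)·(0.06848−0.03456)/(0.10384−0.03456) + 51 = 49·0.03392/0.06928 + 51 ≈ 74.99 → 75.
PM2.5 104.71: bracket 86.83–177.43 → index 51–100; slope 49/90.60, offset 17.88.
AQI = 51 + 49/90.60·17.88 ≈ 60.67 ⇒ 61.
NO₂: 24 ∈ [0, 121] ↔ index [0, 50].
0 + (24−0)·(50−0)/(121−0) = 0 + 24·50/121 ≈ 9.92, so AQI = 10.
PM10: row 120.31–279.19 (AQI 51–100). (100−51)·(236.11−120.31)/(279.19−120.31) + 51 = 49·115.80/158.88 + 51 ≈ 86.71 → 87.
SO₂: row 363.5–714.5 (AQI 101–150). (150−101)·(399.1−363.5)/(714.5−363.5) + 101 = 49·35.6/351.0 + 101 ≈ 105.97 → 106.
Sub-indices: O₃→75, PM2.5→61, NO₂→10, PM10→87, SO₂→106. Ranked high→low: 106, 87, 75, 61, 10. Second-highest sub-index = 87.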